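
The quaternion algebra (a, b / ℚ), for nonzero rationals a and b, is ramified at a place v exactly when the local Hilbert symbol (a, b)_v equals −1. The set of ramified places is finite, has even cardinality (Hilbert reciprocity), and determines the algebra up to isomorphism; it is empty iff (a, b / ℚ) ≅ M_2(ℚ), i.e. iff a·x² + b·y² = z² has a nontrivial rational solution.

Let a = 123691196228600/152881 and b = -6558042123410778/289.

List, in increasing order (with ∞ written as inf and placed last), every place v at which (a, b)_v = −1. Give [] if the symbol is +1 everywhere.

[3, 7, 13, 41]

(a, b) ≡ (119966, -858) mod (ℚ^×)²; places V = {2, 3, 5, 7, 11, 13, 17, 19, 23, 41, ∞}.
(a,b)_2: α=3, β=1; u≡7, v≡3 (mod 8); ε(u)ε(v)=1·1, αω(v)=3·1, βω(u)=1·0; sum ≡ 0  ⇒  +1.
(a,b)_5: α=2, u≡4; β=0, v≡3 (mod 5); (4|5)=+1, (3|5)=-1; sign (−1)^0·+1^0·-1^2 = +1.
(a,b)_13: α=4, u≡11; β=5, v≡9 (mod 13); (11|13)=-1, (9|13)=+1; sign (−1)^0·-1^5·+1^4 = -1.
(a,b)_3: α=0, u≡2; β=3, v≡2 (mod 3); (2|3)=-1, (2|3)=-1; sign (−1)^0·-1^3·-1^0 = -1.
(a,b)_11: α=1, u≡9; β=1, v≡8 (mod 11); (9|11)=+1, (8|11)=-1; sign (−1)^1·+1^1·-1^1 = +1.
(a,b)_19: α=3, u≡9; β=2, v≡6 (mod 19); (9|19)=+1, (6|19)=+1; sign (−1)^0·+1^2·+1^3 = +1.
(a,b)_41: α=1, u≡26; β=2, v≡7 (mod 41); (26|41)=-1, (7|41)=-1; sign (−1)^0·-1^2·-1^1 = -1.
(a,b)_7: α=1, u≡2; β=2, v≡5 (mod 7); (2|7)=+1, (5|7)=-1; sign (−1)^0·+1^2·-1^1 = -1.
(a,b)_∞: sgn(119966)=+, sgn(-858)=−, so +1.
(a,b)_23: α=-2, u≡10; β=0, v≡12 (mod 23); (10|23)=-1, (12|23)=+1; sign (−1)^0·-1^0·+1^-2 = +1.
(a,b)_17: α=-2, u≡12; β=-2, v≡4 (mod 17); (12|17)=-1, (4|17)=+1; sign (−1)^0·-1^-2·+1^-2 = +1.
(119966, -858 / ℚ) ramifies at {3, 7, 13, 41}: a division algebra.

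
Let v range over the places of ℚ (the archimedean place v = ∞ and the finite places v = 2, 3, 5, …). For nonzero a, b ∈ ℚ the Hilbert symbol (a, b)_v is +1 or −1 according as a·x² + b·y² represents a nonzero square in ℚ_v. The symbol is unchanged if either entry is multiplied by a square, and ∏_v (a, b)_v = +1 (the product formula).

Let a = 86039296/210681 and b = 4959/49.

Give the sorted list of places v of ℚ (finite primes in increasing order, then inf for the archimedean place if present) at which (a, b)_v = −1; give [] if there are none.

[2, 29]

Mod squares: a ≡ 19, b ≡ 551. Check v ∈ {∞, 2, 3, 7, 17, 19, 29}.
v=2: v_2(a)=8, v_2(b)=0; units ≡ 3, 7 (mod 8); ε·ε+αω+βω = 1·1+8·0+0·1 ≡ 1  ⇒  (a,b)_2 = -1.
v=7: a=7^2·(≡5), b=7^-2·(≡3) mod 7; (5|7)=-1, (3|7)=-1; (−1)^{2·-2·3}·(-1)^-2·(-1)^2 = +1.
v=29: a=29^0·(≡27), b=29^1·(≡10) mod 29; (27|29)=-1, (10|29)=-1; (−1)^{0·1·14}·(-1)^1·(-1)^0 = -1.
v=3: a=3^-6·(≡1), b=3^2·(≡2) mod 3; (1|3)=+1, (2|3)=-1; (−1)^{-6·2·1}·(+1)^2·(-1)^-6 = +1.
v=17: a=17^-2·(≡8), b=17^0·(≡11) mod 17; (8|17)=+1, (11|17)=-1; (−1)^{-2·0·8}·(+1)^0·(-1)^-2 = +1.
v=19: a=19^3·(≡11), b=19^1·(≡3) mod 19; (11|19)=+1, (3|19)=-1; (−1)^{3·1·9}·(+1)^1·(-1)^3 = +1.
v=∞: 19 > 0 and 551 > 0  ⇒  (a,b)_∞ = +1.
|Ram(19, 551)| = 2, even; anisotropic at {2, 29}.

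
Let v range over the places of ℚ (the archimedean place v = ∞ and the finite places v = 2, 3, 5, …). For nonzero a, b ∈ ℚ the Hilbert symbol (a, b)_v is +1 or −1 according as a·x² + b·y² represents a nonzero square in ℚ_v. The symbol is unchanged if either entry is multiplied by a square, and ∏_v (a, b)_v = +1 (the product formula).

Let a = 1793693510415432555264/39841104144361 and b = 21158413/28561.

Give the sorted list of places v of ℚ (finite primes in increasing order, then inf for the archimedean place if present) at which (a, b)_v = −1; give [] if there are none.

Mod squares: a ≡ 1739, b ≡ 39997. Check v ∈ {∞, 2, 3, 13, 17, 23, 37, 47}.
v=13: a=13^-10·(≡12), b=13^-4·(≡3) mod 13; (12|13)=+1, (3|13)=+1; (−1)^{-10·-4·6}·(+1)^-4·(+1)^-10 = +1.
v=∞: 1739 > 0 and 39997 > 0  ⇒  (a,b)_∞ = +1.
v=2: v_2(a)=8, v_2(b)=0; units ≡ 3, 5 (mod 8); ε·ε+αω+βω = 1·0+8·1+0·1 ≡ 0  ⇒  (a,b)_2 = +1.
v=47: a=47^3·(≡27), b=47^1·(≡43) mod 47; (27|47)=+1, (43|47)=-1; (−1)^{3·1·23}·(+1)^1·(-1)^3 = +1.
v=23: a=23^6·(≡5), b=23^3·(≡11) mod 23; (5|23)=-1, (11|23)=-1; (−1)^{6·3·11}·(-1)^3·(-1)^6 = -1.
v=37: a=37^3·(≡3), b=37^1·(≡20) mod 37; (3|37)=+1, (20|37)=-1; (−1)^{3·1·18}·(+1)^1·(-1)^3 = -1.
v=3: a=3^2·(≡2), b=3^0·(≡1) mod 3; (2|3)=-1, (1|3)=+1; (−1)^{2·0·1}·(-1)^0·(+1)^2 = +1.
v=17: a=17^-2·(≡10), b=17^0·(≡9) mod 17; (10|17)=-1, (9|17)=+1; (−1)^{-2·0·8}·(-1)^0·(+1)^-2 = +1.
(1739, 39997 / ℚ) ramifies at {23, 37}: a division algebra.

[23, 37]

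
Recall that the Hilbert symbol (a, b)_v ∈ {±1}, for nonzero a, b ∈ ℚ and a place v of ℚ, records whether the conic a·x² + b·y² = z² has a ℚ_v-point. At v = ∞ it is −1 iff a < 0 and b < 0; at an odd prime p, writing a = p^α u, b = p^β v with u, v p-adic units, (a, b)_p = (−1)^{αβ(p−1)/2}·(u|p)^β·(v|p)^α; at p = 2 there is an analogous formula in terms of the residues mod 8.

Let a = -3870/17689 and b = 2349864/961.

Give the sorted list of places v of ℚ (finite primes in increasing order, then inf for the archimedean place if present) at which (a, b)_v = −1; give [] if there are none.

Mod squares: a ≡ -430, b ≡ 65274. Check v ∈ {∞, 2, 3, 5, 7, 11, 19, 23, 31, 43}.
v=5: a=5^1·(≡4), b=5^0·(≡4) mod 5; (4|5)=+1, (4|5)=+1; (−1)^{1·0·2}·(+1)^0·(+1)^1 = +1.
v=23: a=23^0·(≡20), b=23^1·(≡18) mod 23; (20|23)=-1, (18|23)=+1; (−1)^{0·1·11}·(-1)^1·(+1)^0 = -1.
v=19: a=19^-2·(≡4), b=19^0·(≡7) mod 19; (4|19)=+1, (7|19)=+1; (−1)^{-2·0·9}·(+1)^0·(+1)^-2 = +1.
v=31: a=31^0·(≡28), b=31^-2·(≡2) mod 31; (28|31)=+1, (2|31)=+1; (−1)^{0·-2·15}·(+1)^-2·(+1)^0 = +1.
v=2: v_2(a)=1, v_2(b)=3; units ≡ 1, 5 (mod 8); ε·ε+αω+βω = 0·0+1·1+3·0 ≡ 1  ⇒  (a,b)_2 = -1.
v=7: a=7^-2·(≡2), b=7^0·(≡3) mod 7; (2|7)=+1, (3|7)=-1; (−1)^{-2·0·3}·(+1)^0·(-1)^-2 = +1.
v=11: a=11^0·(≡2), b=11^1·(≡1) mod 11; (2|11)=-1, (1|11)=+1; (−1)^{0·1·5}·(-1)^1·(+1)^0 = -1.
v=43: a=43^1·(≡32), b=43^1·(≡14) mod 43; (32|43)=-1, (14|43)=+1; (−1)^{1·1·21}·(-1)^1·(+1)^1 = +1.
v=∞: -430 < 0 and 65274 > 0  ⇒  (a,b)_∞ = +1.
v=3: a=3^2·(≡2), b=3^3·(≡2) mod 3; (2|3)=-1, (2|3)=-1; (−1)^{2·3·1}·(-1)^3·(-1)^2 = -1.
|Ram(-430, 65274)| = 4, even; anisotropic at {2, 3, 11, 23}.

[2, 3, 11, 23]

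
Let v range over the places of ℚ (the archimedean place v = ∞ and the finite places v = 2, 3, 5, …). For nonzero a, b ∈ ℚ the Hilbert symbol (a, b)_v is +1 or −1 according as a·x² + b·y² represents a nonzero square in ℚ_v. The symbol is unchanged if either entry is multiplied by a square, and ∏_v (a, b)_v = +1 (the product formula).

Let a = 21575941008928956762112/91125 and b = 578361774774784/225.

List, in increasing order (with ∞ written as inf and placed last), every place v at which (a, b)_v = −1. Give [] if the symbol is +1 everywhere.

(a, b) ≡ (10010, 154) mod (ℚ^×)²; places V = {2, 3, 5, 7, 11, 13, ∞}.
(a,b)_3: α=-6, u≡2; β=-2, v≡1 (mod 3); (2|3)=-1, (1|3)=+1; sign (−1)^0·-1^-2·+1^-6 = +1.
(a,b)_5: α=-3, u≡3; β=-2, v≡1 (mod 5); (3|5)=-1, (1|5)=+1; sign (−1)^0·-1^-2·+1^-3 = +1.
(a,b)_7: α=5, u≡1; β=3, v≡4 (mod 7); (1|7)=+1, (4|7)=+1; sign (−1)^1·+1^3·+1^5 = -1.
(a,b)_13: α=3, u≡9; β=2, v≡6 (mod 13); (9|13)=+1, (6|13)=-1; sign (−1)^0·+1^2·-1^3 = -1.
(a,b)_11: α=11, u≡6; β=7, v≡3 (mod 11); (6|11)=-1, (3|11)=+1; sign (−1)^1·-1^7·+1^11 = +1.
(a,b)_2: α=11, β=9; u≡5, v≡5 (mod 8); ε(u)ε(v)=0·0, αω(v)=11·1, βω(u)=9·1; sum ≡ 0  ⇒  +1.
(a,b)_∞: sgn(10010)=+, sgn(154)=+, so +1.
Ram(10010, 154) = {7, 13}; no ℚ_7-point on the conic.

[7, 13]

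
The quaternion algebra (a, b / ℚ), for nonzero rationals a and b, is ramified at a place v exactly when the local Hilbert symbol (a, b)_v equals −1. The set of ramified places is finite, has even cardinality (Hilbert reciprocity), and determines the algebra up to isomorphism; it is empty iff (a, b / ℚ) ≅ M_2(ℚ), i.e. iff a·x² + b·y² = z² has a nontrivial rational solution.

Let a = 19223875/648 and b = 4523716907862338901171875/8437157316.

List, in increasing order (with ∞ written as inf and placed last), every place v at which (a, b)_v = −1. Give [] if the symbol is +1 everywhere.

Mod squares: a ≡ 12710, b ≡ 1763. Check v ∈ {∞, 2, 3, 5, 7, 11, 17, 31, 41, 43}.
v=∞: 12710 > 0 and 1763 > 0  ⇒  (a,b)_∞ = +1.
v=41: a=41^1·(≡36), b=41^3·(≡5) mod 41; (36|41)=+1, (5|41)=+1; (−1)^{1·3·20}·(+1)^3·(+1)^1 = +1.
v=17: a=17^0·(≡10), b=17^2·(≡14) mod 17; (10|17)=-1, (14|17)=-1; (−1)^{0·2·8}·(-1)^2·(-1)^0 = +1.
v=11: a=11^2·(≡9), b=11^4·(≡5) mod 11; (9|11)=+1, (5|11)=+1; (−1)^{2·4·5}·(+1)^4·(+1)^2 = +1.
v=3: a=3^-4·(≡2), b=3^-16·(≡2) mod 3; (2|3)=-1, (2|3)=-1; (−1)^{-4·-16·1}·(-1)^-16·(-1)^-4 = +1.
v=2: v_2(a)=-3, v_2(b)=-2; units ≡ 3, 3 (mod 8); ε·ε+αω+βω = 1·1+-3·1+-2·1 ≡ 0  ⇒  (a,b)_2 = +1.
v=43: a=43^0·(≡41), b=43^1·(≡13) mod 43; (41|43)=+1, (13|43)=+1; (−1)^{0·1·21}·(+1)^1·(+1)^0 = +1.
v=5: a=5^3·(≡2), b=5^8·(≡2) mod 5; (2|5)=-1, (2|5)=-1; (−1)^{3·8·2}·(-1)^8·(-1)^3 = -1.
v=7: a=7^0·(≡5), b=7^-2·(≡6) mod 7; (5|7)=-1, (6|7)=-1; (−1)^{0·-2·3}·(-1)^-2·(-1)^0 = +1.
v=31: a=31^1·(≡10), b=31^4·(≡23) mod 31; (10|31)=+1, (23|31)=-1; (−1)^{1·4·15}·(+1)^4·(-1)^1 = -1.
|Ram(12710, 1763)| = 2, even; anisotropic at {5, 31}.

[5, 31]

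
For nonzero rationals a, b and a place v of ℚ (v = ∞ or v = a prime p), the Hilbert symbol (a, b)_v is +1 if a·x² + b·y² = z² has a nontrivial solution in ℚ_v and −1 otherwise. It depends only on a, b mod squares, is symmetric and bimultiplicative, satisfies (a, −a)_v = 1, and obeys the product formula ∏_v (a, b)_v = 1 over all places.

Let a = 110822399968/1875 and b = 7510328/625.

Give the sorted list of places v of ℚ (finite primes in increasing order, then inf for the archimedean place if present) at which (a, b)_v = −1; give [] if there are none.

(a, b) ≡ (29946, 782) mod (ℚ^×)²; places V = {2, 3, 5, 7, 17, 23, 31, ∞}.
(a,b)_∞: sgn(29946)=+, sgn(782)=+, so +1.
(a,b)_5: α=-4, u≡1; β=-4, v≡3 (mod 5); (1|5)=+1, (3|5)=-1; sign (−1)^0·+1^-4·-1^-4 = +1.
(a,b)_17: α=2, u≡1; β=1, v≡3 (mod 17); (1|17)=+1, (3|17)=-1; sign (−1)^0·+1^1·-1^2 = +1.
(a,b)_2: α=5, β=3; u≡5, v≡7 (mod 8); ε(u)ε(v)=0·1, αω(v)=5·0, βω(u)=3·1; sum ≡ 1  ⇒  -1.
(a,b)_3: α=-1, u≡1; β=0, v≡2 (mod 3); (1|3)=+1, (2|3)=-1; sign (−1)^0·+1^0·-1^-1 = -1.
(a,b)_7: α=5, u≡1; β=4, v≡3 (mod 7); (1|7)=+1, (3|7)=-1; sign (−1)^0·+1^4·-1^5 = -1.
(a,b)_31: α=1, u≡25; β=0, v≡4 (mod 31); (25|31)=+1, (4|31)=+1; sign (−1)^0·+1^0·+1^1 = +1.
(a,b)_23: α=1, u≡15; β=1, v≡7 (mod 23); (15|23)=-1, (7|23)=-1; sign (−1)^1·-1^1·-1^1 = -1.
|Ram(29946, 782)| = 4, even; anisotropic at {2, 3, 7, 23}.

[2, 3, 7, 23]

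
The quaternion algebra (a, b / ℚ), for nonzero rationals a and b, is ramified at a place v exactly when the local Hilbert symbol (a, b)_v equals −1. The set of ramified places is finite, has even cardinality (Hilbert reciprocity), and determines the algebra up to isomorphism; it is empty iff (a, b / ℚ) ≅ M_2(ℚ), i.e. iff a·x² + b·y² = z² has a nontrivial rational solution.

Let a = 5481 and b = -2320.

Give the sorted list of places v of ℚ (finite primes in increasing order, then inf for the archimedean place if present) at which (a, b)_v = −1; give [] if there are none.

Mod squares: a ≡ 609, b ≡ -145. Check v ∈ {∞, 2, 3, 5, 7, 29}.
v=5: a=5^0·(≡1), b=5^1·(≡1) mod 5; (1|5)=+1, (1|5)=+1; (−1)^{0·1·2}·(+1)^1·(+1)^0 = +1.
v=29: a=29^1·(≡15), b=29^1·(≡7) mod 29; (15|29)=-1, (7|29)=+1; (−1)^{1·1·14}·(-1)^1·(+1)^1 = -1.
v=3: a=3^3·(≡2), b=3^0·(≡2) mod 3; (2|3)=-1, (2|3)=-1; (−1)^{3·0·1}·(-1)^0·(-1)^3 = -1.
v=2: v_2(a)=0, v_2(b)=4; units ≡ 1, 7 (mod 8); ε·ε+αω+βω = 0·1+0·0+4·0 ≡ 0  ⇒  (a,b)_2 = +1.
v=7: a=7^1·(≡6), b=7^0·(≡4) mod 7; (6|7)=-1, (4|7)=+1; (−1)^{1·0·3}·(-1)^0·(+1)^1 = +1.
v=∞: 609 > 0 and -145 < 0  ⇒  (a,b)_∞ = +1.
|Ram(609, -145)| = 2, even; anisotropic at {3, 29}.

[3, 29]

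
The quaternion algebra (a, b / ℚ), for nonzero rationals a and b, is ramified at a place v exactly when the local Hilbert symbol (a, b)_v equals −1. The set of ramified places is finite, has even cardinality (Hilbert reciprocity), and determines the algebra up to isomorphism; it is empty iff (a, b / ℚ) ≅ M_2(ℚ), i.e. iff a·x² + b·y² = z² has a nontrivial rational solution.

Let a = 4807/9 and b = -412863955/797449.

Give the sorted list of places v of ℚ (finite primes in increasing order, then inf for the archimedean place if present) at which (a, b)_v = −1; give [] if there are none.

Mod squares: a ≡ 4807, b ≡ -595. Check v ∈ {∞, 2, 3, 5, 7, 11, 17, 19, 23, 47}.
v=∞: 4807 > 0 and -595 < 0  ⇒  (a,b)_∞ = +1.
v=19: a=19^1·(≡7), b=19^-2·(≡12) mod 19; (7|19)=+1, (12|19)=-1; (−1)^{1·-2·9}·(+1)^-2·(-1)^1 = -1.
v=5: a=5^0·(≡3), b=5^1·(≡1) mod 5; (3|5)=-1, (1|5)=+1; (−1)^{0·1·2}·(-1)^1·(+1)^0 = -1.
v=17: a=17^0·(≡9), b=17^3·(≡1) mod 17; (9|17)=+1, (1|17)=+1; (−1)^{0·3·8}·(+1)^3·(+1)^0 = +1.
v=47: a=47^0·(≡38), b=47^-2·(≡14) mod 47; (38|47)=-1, (14|47)=+1; (−1)^{0·-2·23}·(-1)^-2·(+1)^0 = +1.
v=2: v_2(a)=0, v_2(b)=0; units ≡ 7, 5 (mod 8); ε·ε+αω+βω = 1·0+0·1+0·0 ≡ 0  ⇒  (a,b)_2 = +1.
v=11: a=11^1·(≡7), b=11^0·(≡6) mod 11; (7|11)=-1, (6|11)=-1; (−1)^{1·0·5}·(-1)^0·(-1)^1 = -1.
v=23: a=23^1·(≡13), b=23^0·(≡9) mod 23; (13|23)=+1, (9|23)=+1; (−1)^{1·0·11}·(+1)^0·(+1)^1 = +1.
v=3: a=3^-2·(≡1), b=3^0·(≡2) mod 3; (1|3)=+1, (2|3)=-1; (−1)^{-2·0·1}·(+1)^0·(-1)^-2 = +1.
v=7: a=7^0·(≡6), b=7^5·(≡6) mod 7; (6|7)=-1, (6|7)=-1; (−1)^{0·5·3}·(-1)^5·(-1)^0 = -1.
(4807, -595 / ℚ) ramifies at {5, 7, 11, 19}: a division algebra.

[5, 7, 11, 19]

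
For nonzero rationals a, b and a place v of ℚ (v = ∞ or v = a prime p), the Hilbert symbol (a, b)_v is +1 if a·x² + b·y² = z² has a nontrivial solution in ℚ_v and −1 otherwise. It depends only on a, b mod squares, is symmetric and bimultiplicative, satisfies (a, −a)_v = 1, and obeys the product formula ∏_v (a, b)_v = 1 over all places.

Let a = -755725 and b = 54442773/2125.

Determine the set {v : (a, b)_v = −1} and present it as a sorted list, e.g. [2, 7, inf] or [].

[11, 17, 19, 29]

(a, b) ≡ (-30229, 1165945) mod (ℚ^×)²; places V = {2, 3, 5, 7, 11, 17, 19, 29, 37, 43, ∞}.
(a,b)_19: α=1, u≡11; β=0, v≡12 (mod 19); (11|19)=+1, (12|19)=-1; sign (−1)^0·+1^0·-1^1 = -1.
(a,b)_∞: sgn(-30229)=−, sgn(1165945)=+, so +1.
(a,b)_17: α=0, u≡10; β=-1, v≡3 (mod 17); (10|17)=-1, (3|17)=-1; sign (−1)^0·-1^-1·-1^0 = -1.
(a,b)_37: α=1, u≡36; β=0, v≡3 (mod 37); (36|37)=+1, (3|37)=+1; sign (−1)^0·+1^0·+1^1 = +1.
(a,b)_11: α=0, u≡8; β=1, v≡7 (mod 11); (8|11)=-1, (7|11)=-1; sign (−1)^0·-1^1·-1^0 = -1.
(a,b)_7: α=0, u≡2; β=2, v≡4 (mod 7); (2|7)=+1, (4|7)=+1; sign (−1)^0·+1^2·+1^0 = +1.
(a,b)_3: α=0, u≡2; β=4, v≡1 (mod 3); (2|3)=-1, (1|3)=+1; sign (−1)^0·-1^4·+1^0 = +1.
(a,b)_43: α=1, u≡12; β=1, v≡13 (mod 43); (12|43)=-1, (13|43)=+1; sign (−1)^1·-1^1·+1^1 = +1.
(a,b)_5: α=2, u≡1; β=-3, v≡4 (mod 5); (1|5)=+1, (4|5)=+1; sign (−1)^0·+1^-3·+1^2 = +1.
(a,b)_29: α=0, u≡15; β=1, v≡10 (mod 29); (15|29)=-1, (10|29)=-1; sign (−1)^0·-1^1·-1^0 = -1.
(a,b)_2: α=0, β=0; u≡3, v≡1 (mod 8); ε(u)ε(v)=1·0, αω(v)=0·0, βω(u)=0·1; sum ≡ 0  ⇒  +1.
|Ram(-30229, 1165945)| = 4, even; anisotropic at {11, 17, 19, 29}.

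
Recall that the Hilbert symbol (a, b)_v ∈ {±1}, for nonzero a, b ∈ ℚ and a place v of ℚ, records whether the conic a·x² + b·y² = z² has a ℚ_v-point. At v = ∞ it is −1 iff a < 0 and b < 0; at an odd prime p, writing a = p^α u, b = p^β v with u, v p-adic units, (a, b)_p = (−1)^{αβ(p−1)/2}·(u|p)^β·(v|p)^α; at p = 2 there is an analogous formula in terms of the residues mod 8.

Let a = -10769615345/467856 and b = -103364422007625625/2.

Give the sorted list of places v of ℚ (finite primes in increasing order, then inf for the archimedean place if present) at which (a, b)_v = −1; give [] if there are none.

[2, 5, 17, 31, 41, inf]

Mod squares: a ≡ -128945, b ≡ -24242. Check v ∈ {∞, 2, 3, 5, 7, 11, 17, 19, 23, 31, 37, 41}.
v=31: a=31^0·(≡3), b=31^1·(≡30) mod 31; (3|31)=-1, (30|31)=-1; (−1)^{0·1·15}·(-1)^1·(-1)^0 = -1.
v=17: a=17^5·(≡3), b=17^1·(≡9) mod 17; (3|17)=-1, (9|17)=+1; (−1)^{5·1·8}·(-1)^1·(+1)^5 = -1.
v=41: a=41^1·(≡26), b=41^2·(≡29) mod 41; (26|41)=-1, (29|41)=-1; (−1)^{1·2·20}·(-1)^2·(-1)^1 = -1.
v=2: v_2(a)=-4, v_2(b)=-1; units ≡ 7, 7 (mod 8); ε·ε+αω+βω = 1·1+-4·0+-1·0 ≡ 1  ⇒  (a,b)_2 = -1.
v=∞: -128945 < 0 and -24242 < 0  ⇒  (a,b)_∞ = -1.
v=3: a=3^-4·(≡1), b=3^0·(≡1) mod 3; (1|3)=+1, (1|3)=+1; (−1)^{-4·0·1}·(+1)^0·(+1)^-4 = +1.
v=5: a=5^1·(≡1), b=5^4·(≡2) mod 5; (1|5)=+1, (2|5)=-1; (−1)^{1·4·2}·(+1)^4·(-1)^1 = -1.
v=37: a=37^1·(≡34), b=37^2·(≡9) mod 37; (34|37)=+1, (9|37)=+1; (−1)^{1·2·18}·(+1)^2·(+1)^1 = +1.
v=19: a=19^-2·(≡13), b=19^0·(≡10) mod 19; (13|19)=-1, (10|19)=-1; (−1)^{-2·0·9}·(-1)^0·(-1)^-2 = +1.
v=7: a=7^0·(≡2), b=7^2·(≡3) mod 7; (2|7)=+1, (3|7)=-1; (−1)^{0·2·3}·(+1)^2·(-1)^0 = +1.
v=11: a=11^0·(≡7), b=11^2·(≡6) mod 11; (7|11)=-1, (6|11)=-1; (−1)^{0·2·5}·(-1)^2·(-1)^0 = +1.
v=23: a=23^0·(≡1), b=23^1·(≡3) mod 23; (1|23)=+1, (3|23)=+1; (−1)^{0·1·11}·(+1)^1·(+1)^0 = +1.
|Ram(-128945, -24242)| = 6, even; anisotropic at {2, 5, 17, 31, 41, ∞}.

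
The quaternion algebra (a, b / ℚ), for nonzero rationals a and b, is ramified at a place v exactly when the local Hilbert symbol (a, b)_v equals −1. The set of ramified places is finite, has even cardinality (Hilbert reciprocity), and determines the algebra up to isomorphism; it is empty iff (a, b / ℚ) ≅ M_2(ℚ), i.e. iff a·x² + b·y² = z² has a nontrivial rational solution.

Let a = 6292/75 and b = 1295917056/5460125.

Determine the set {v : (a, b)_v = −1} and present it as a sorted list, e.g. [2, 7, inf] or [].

Mod squares: a ≡ 39, b ≡ 2170. Check v ∈ {∞, 2, 3, 5, 7, 11, 13, 19, 31}.
v=11: a=11^2·(≡7), b=11^-2·(≡9) mod 11; (7|11)=-1, (9|11)=+1; (−1)^{2·-2·5}·(-1)^-2·(+1)^2 = +1.
v=13: a=13^1·(≡12), b=13^0·(≡12) mod 13; (12|13)=+1, (12|13)=+1; (−1)^{1·0·6}·(+1)^0·(+1)^1 = +1.
v=31: a=31^0·(≡19), b=31^1·(≡14) mod 31; (19|31)=+1, (14|31)=+1; (−1)^{0·1·15}·(+1)^1·(+1)^0 = +1.
v=7: a=7^0·(≡4), b=7^1·(≡1) mod 7; (4|7)=+1, (1|7)=+1; (−1)^{0·1·3}·(+1)^1·(+1)^0 = +1.
v=2: v_2(a)=2, v_2(b)=13; units ≡ 7, 5 (mod 8); ε·ε+αω+βω = 1·0+2·1+13·0 ≡ 0  ⇒  (a,b)_2 = +1.
v=19: a=19^0·(≡16), b=19^-2·(≡16) mod 19; (16|19)=+1, (16|19)=+1; (−1)^{0·-2·9}·(+1)^-2·(+1)^0 = +1.
v=∞: 39 > 0 and 2170 > 0  ⇒  (a,b)_∞ = +1.
v=5: a=5^-2·(≡4), b=5^-3·(≡1) mod 5; (4|5)=+1, (1|5)=+1; (−1)^{-2·-3·2}·(+1)^-3·(+1)^-2 = +1.
v=3: a=3^-1·(≡1), b=3^6·(≡1) mod 3; (1|3)=+1, (1|3)=+1; (−1)^{-1·6·1}·(+1)^6·(+1)^-1 = +1.
Every local symbol is +1, so the conic 39·x² + 2170·y² = z² has ℚ_v-points for all v and hence a ℚ-point; (a, b / ℚ) ≅ M_2(ℚ).

[]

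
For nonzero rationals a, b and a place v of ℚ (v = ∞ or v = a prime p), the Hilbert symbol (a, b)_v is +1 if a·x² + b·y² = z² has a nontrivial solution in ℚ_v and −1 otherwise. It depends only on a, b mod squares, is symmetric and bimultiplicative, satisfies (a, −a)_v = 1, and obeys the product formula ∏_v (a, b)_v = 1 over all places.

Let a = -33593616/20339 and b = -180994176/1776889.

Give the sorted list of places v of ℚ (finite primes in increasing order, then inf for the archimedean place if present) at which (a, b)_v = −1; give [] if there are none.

(a, b) ≡ (-11, -66) mod (ℚ^×)²; places V = {2, 3, 7, 11, 23, 31, 43, ∞}.
(a,b)_43: α=-2, u≡20; β=-2, v≡29 (mod 43); (20|43)=-1, (29|43)=-1; sign (−1)^0·-1^-2·-1^-2 = +1.
(a,b)_23: α=2, u≡13; β=2, v≡4 (mod 23); (13|23)=+1, (4|23)=+1; sign (−1)^0·+1^2·+1^2 = +1.
(a,b)_31: α=0, u≡10; β=-2, v≡22 (mod 31); (10|31)=+1, (22|31)=-1; sign (−1)^0·+1^-2·-1^0 = +1.
(a,b)_11: α=-1, u≡10; β=1, v≡1 (mod 11); (10|11)=-1, (1|11)=+1; sign (−1)^1·-1^1·+1^-1 = +1.
(a,b)_2: α=4, β=7; u≡5, v≡7 (mod 8); ε(u)ε(v)=0·1, αω(v)=4·0, βω(u)=7·1; sum ≡ 1  ⇒  -1.
(a,b)_7: α=2, u≡6; β=0, v≡4 (mod 7); (6|7)=-1, (4|7)=+1; sign (−1)^0·-1^0·+1^2 = +1.
(a,b)_∞: sgn(-11)=−, sgn(-66)=−, so -1.
(a,b)_3: α=4, u≡1; β=5, v≡2 (mod 3); (1|3)=+1, (2|3)=-1; sign (−1)^0·+1^5·-1^4 = +1.
|Ram(-11, -66)| = 2, even; anisotropic at {2, ∞}.

[2, inf]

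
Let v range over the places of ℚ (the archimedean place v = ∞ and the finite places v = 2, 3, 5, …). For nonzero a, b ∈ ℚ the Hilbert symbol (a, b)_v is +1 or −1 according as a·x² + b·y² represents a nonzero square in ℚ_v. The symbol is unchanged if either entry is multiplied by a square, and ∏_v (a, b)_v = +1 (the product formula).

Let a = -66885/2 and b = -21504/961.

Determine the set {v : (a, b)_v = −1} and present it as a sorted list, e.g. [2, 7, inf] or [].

(a, b) ≡ (-2730, -21) mod (ℚ^×)²; places V = {2, 3, 5, 7, 13, 31, ∞}.
(a,b)_2: α=-1, β=10; u≡3, v≡3 (mod 8); ε(u)ε(v)=1·1, αω(v)=-1·1, βω(u)=10·1; sum ≡ 0  ⇒  +1.
(a,b)_3: α=1, u≡2; β=1, v≡2 (mod 3); (2|3)=-1, (2|3)=-1; sign (−1)^1·-1^1·-1^1 = -1.
(a,b)_13: α=1, u≡8; β=0, v≡2 (mod 13); (8|13)=-1, (2|13)=-1; sign (−1)^0·-1^0·-1^1 = -1.
(a,b)_31: α=0, u≡22; β=-2, v≡10 (mod 31); (22|31)=-1, (10|31)=+1; sign (−1)^0·-1^-2·+1^0 = +1.
(a,b)_7: α=3, u≡4; β=1, v≡4 (mod 7); (4|7)=+1, (4|7)=+1; sign (−1)^1·+1^1·+1^3 = -1.
(a,b)_∞: sgn(-2730)=−, sgn(-21)=−, so -1.
(a,b)_5: α=1, u≡4; β=0, v≡1 (mod 5); (4|5)=+1, (1|5)=+1; sign (−1)^0·+1^0·+1^1 = +1.
Ram(-2730, -21) = {3, 7, 13, ∞}; no ℚ_3-point on the conic.

[3, 7, 13, inf]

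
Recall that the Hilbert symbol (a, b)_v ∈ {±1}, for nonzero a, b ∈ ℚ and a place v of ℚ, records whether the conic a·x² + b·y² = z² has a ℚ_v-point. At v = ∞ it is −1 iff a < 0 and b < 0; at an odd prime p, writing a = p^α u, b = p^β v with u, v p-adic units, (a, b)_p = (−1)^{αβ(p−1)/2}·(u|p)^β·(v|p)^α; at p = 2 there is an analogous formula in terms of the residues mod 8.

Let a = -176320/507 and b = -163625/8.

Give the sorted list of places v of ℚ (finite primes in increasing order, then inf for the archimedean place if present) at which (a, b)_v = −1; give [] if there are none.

Mod squares: a ≡ -8265, b ≡ -13090. Check v ∈ {∞, 2, 3, 5, 7, 11, 13, 17, 19, 29}.
v=∞: -8265 < 0 and -13090 < 0  ⇒  (a,b)_∞ = -1.
v=11: a=11^0·(≡10), b=11^1·(≡1) mod 11; (10|11)=-1, (1|11)=+1; (−1)^{0·1·5}·(-1)^1·(+1)^0 = -1.
v=2: v_2(a)=6, v_2(b)=-3; units ≡ 7, 7 (mod 8); ε·ε+αω+βω = 1·1+6·0+-3·0 ≡ 1  ⇒  (a,b)_2 = -1.
v=7: a=7^0·(≡1), b=7^1·(≡5) mod 7; (1|7)=+1, (5|7)=-1; (−1)^{0·1·3}·(+1)^1·(-1)^0 = +1.
v=17: a=17^0·(≡10), b=17^1·(≡6) mod 17; (10|17)=-1, (6|17)=-1; (−1)^{0·1·8}·(-1)^1·(-1)^0 = -1.
v=5: a=5^1·(≡3), b=5^3·(≡2) mod 5; (3|5)=-1, (2|5)=-1; (−1)^{1·3·2}·(-1)^3·(-1)^1 = +1.
v=29: a=29^1·(≡9), b=29^0·(≡10) mod 29; (9|29)=+1, (10|29)=-1; (−1)^{1·0·14}·(+1)^0·(-1)^1 = -1.
v=13: a=13^-2·(≡4), b=13^0·(≡4) mod 13; (4|13)=+1, (4|13)=+1; (−1)^{-2·0·6}·(+1)^0·(+1)^-2 = +1.
v=3: a=3^-1·(≡2), b=3^0·(≡2) mod 3; (2|3)=-1, (2|3)=-1; (−1)^{-1·0·1}·(-1)^0·(-1)^-1 = -1.
v=19: a=19^1·(≡14), b=19^0·(≡17) mod 19; (14|19)=-1, (17|19)=+1; (−1)^{1·0·9}·(-1)^0·(+1)^1 = +1.
|Ram(-8265, -13090)| = 6, even; anisotropic at {2, 3, 11, 17, 29, ∞}.

[2, 3, 11, 17, 29, inf]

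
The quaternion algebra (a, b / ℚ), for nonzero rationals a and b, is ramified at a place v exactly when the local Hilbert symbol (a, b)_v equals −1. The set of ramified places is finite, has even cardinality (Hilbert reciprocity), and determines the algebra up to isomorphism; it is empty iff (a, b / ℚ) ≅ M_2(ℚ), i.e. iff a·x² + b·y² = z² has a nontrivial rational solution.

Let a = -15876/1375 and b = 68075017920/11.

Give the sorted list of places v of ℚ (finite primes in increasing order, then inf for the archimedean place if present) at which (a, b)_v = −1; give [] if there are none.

[11, 19]

Mod squares: a ≡ -55, b ≡ 2947945. Check v ∈ {∞, 2, 3, 5, 7, 11, 13, 19, 31}.
v=∞: -55 < 0 and 2947945 > 0  ⇒  (a,b)_∞ = +1.
v=31: a=31^0·(≡25), b=31^1·(≡19) mod 31; (25|31)=+1, (19|31)=+1; (−1)^{0·1·15}·(+1)^1·(+1)^0 = +1.
v=5: a=5^-3·(≡4), b=5^1·(≡4) mod 5; (4|5)=+1, (4|5)=+1; (−1)^{-3·1·2}·(+1)^1·(+1)^-3 = +1.
v=7: a=7^2·(≡4), b=7^3·(≡2) mod 7; (4|7)=+1, (2|7)=+1; (−1)^{2·3·3}·(+1)^3·(+1)^2 = +1.
v=3: a=3^4·(≡2), b=3^4·(≡1) mod 3; (2|3)=-1, (1|3)=+1; (−1)^{4·4·1}·(-1)^4·(+1)^4 = +1.
v=2: v_2(a)=2, v_2(b)=6; units ≡ 1, 1 (mod 8); ε·ε+αω+βω = 0·0+2·0+6·0 ≡ 0  ⇒  (a,b)_2 = +1.
v=11: a=11^-1·(≡2), b=11^-1·(≡8) mod 11; (2|11)=-1, (8|11)=-1; (−1)^{-1·-1·5}·(-1)^-1·(-1)^-1 = -1.
v=19: a=19^0·(≡12), b=19^1·(≡17) mod 19; (12|19)=-1, (17|19)=+1; (−1)^{0·1·9}·(-1)^1·(+1)^0 = -1.
v=13: a=13^0·(≡1), b=13^1·(≡7) mod 13; (1|13)=+1, (7|13)=-1; (−1)^{0·1·6}·(+1)^1·(-1)^0 = +1.
|Ram(-55, 2947945)| = 2, even; anisotropic at {11, 19}.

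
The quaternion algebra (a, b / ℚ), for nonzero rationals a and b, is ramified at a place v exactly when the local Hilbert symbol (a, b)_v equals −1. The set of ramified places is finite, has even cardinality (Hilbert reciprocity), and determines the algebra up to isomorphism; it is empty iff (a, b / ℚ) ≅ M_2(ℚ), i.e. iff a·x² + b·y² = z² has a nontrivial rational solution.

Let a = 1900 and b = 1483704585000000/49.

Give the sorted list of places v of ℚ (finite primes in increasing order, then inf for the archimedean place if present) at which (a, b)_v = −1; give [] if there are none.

[11, 23]

Mod squares: a ≡ 19, b ≡ 1265. Check v ∈ {∞, 2, 3, 5, 7, 11, 19, 23}.
v=23: a=23^0·(≡14), b=23^1·(≡3) mod 23; (14|23)=-1, (3|23)=+1; (−1)^{0·1·11}·(-1)^1·(+1)^0 = -1.
v=5: a=5^2·(≡1), b=5^7·(≡2) mod 5; (1|5)=+1, (2|5)=-1; (−1)^{2·7·2}·(+1)^7·(-1)^2 = +1.
v=∞: 19 > 0 and 1265 > 0  ⇒  (a,b)_∞ = +1.
v=19: a=19^1·(≡5), b=19^4·(≡4) mod 19; (5|19)=+1, (4|19)=+1; (−1)^{1·4·9}·(+1)^4·(+1)^1 = +1.
v=3: a=3^0·(≡1), b=3^2·(≡2) mod 3; (1|3)=+1, (2|3)=-1; (−1)^{0·2·1}·(+1)^2·(-1)^0 = +1.
v=2: v_2(a)=2, v_2(b)=6; units ≡ 3, 1 (mod 8); ε·ε+αω+βω = 1·0+2·0+6·1 ≡ 0  ⇒  (a,b)_2 = +1.
v=7: a=7^0·(≡3), b=7^-2·(≡6) mod 7; (3|7)=-1, (6|7)=-1; (−1)^{0·-2·3}·(-1)^-2·(-1)^0 = +1.
v=11: a=11^0·(≡8), b=11^1·(≡3) mod 11; (8|11)=-1, (3|11)=+1; (−1)^{0·1·5}·(-1)^1·(+1)^0 = -1.
Ram(19, 1265) = {11, 23}; no ℚ_11-point on the conic.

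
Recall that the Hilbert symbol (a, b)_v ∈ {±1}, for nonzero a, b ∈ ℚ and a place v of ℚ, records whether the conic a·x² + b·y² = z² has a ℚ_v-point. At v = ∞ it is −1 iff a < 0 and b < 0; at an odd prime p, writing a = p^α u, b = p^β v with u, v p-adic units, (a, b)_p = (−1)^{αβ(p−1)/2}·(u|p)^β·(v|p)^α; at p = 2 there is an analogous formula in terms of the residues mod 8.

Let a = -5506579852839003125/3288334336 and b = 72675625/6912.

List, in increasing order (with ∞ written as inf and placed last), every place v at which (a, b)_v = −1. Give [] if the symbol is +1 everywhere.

(a, b) ≡ (-5, 3) mod (ℚ^×)²; places V = {2, 3, 5, 7, 11, 19, 31, ∞}.
(a,b)_∞: sgn(-5)=−, sgn(3)=+, so +1.
(a,b)_11: α=4, u≡2; β=2, v≡9 (mod 11); (2|11)=-1, (9|11)=+1; sign (−1)^0·-1^2·+1^4 = +1.
(a,b)_7: α=-2, u≡4; β=0, v≡5 (mod 7); (4|7)=+1, (5|7)=-1; sign (−1)^0·+1^0·-1^-2 = +1.
(a,b)_2: α=-26, β=-8; u≡3, v≡3 (mod 8); ε(u)ε(v)=1·1, αω(v)=-26·1, βω(u)=-8·1; sum ≡ 1  ⇒  -1.
(a,b)_5: α=5, u≡4; β=4, v≡3 (mod 5); (4|5)=+1, (3|5)=-1; sign (−1)^0·+1^4·-1^5 = -1.
(a,b)_31: α=4, u≡11; β=2, v≡15 (mod 31); (11|31)=-1, (15|31)=-1; sign (−1)^0·-1^2·-1^4 = +1.
(a,b)_3: α=0, u≡1; β=-3, v≡1 (mod 3); (1|3)=+1, (1|3)=+1; sign (−1)^0·+1^-3·+1^0 = +1.
(a,b)_19: α=4, u≡12; β=0, v≡10 (mod 19); (12|19)=-1, (10|19)=-1; sign (−1)^0·-1^0·-1^4 = +1.
Ram(-5, 3) = {2, 5}; no ℚ_2-point on the conic.

[2, 5]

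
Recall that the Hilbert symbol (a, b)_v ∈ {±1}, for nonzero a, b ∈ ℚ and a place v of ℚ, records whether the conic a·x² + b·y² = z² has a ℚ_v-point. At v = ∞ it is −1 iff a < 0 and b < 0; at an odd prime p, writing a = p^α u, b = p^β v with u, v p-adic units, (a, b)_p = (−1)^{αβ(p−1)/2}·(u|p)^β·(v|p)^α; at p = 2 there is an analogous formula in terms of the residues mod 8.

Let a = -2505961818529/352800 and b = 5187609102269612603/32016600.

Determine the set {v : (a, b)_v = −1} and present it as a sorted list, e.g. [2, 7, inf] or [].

[13, 29]

Mod squares: a ≡ -2, b ≡ 42978. Check v ∈ {∞, 2, 3, 5, 7, 11, 13, 17, 19, 29}.
v=5: a=5^-2·(≡3), b=5^-2·(≡2) mod 5; (3|5)=-1, (2|5)=-1; (−1)^{-2·-2·2}·(-1)^-2·(-1)^-2 = +1.
v=13: a=13^4·(≡7), b=13^5·(≡4) mod 13; (7|13)=-1, (4|13)=+1; (−1)^{4·5·6}·(-1)^5·(+1)^4 = -1.
v=11: a=11^0·(≡5), b=11^-2·(≡4) mod 11; (5|11)=+1, (4|11)=+1; (−1)^{0·-2·5}·(+1)^-2·(+1)^0 = +1.
v=2: v_2(a)=-5, v_2(b)=-3; units ≡ 7, 1 (mod 8); ε·ε+αω+βω = 1·0+-5·0+-3·0 ≡ 0  ⇒  (a,b)_2 = +1.
v=3: a=3^-2·(≡1), b=3^-3·(≡1) mod 3; (1|3)=+1, (1|3)=+1; (−1)^{-2·-3·1}·(+1)^-3·(+1)^-2 = +1.
v=7: a=7^-2·(≡5), b=7^-2·(≡3) mod 7; (5|7)=-1, (3|7)=-1; (−1)^{-2·-2·3}·(-1)^-2·(-1)^-2 = +1.
v=29: a=29^2·(≡12), b=29^3·(≡19) mod 29; (12|29)=-1, (19|29)=-1; (−1)^{2·3·14}·(-1)^3·(-1)^2 = -1.
v=19: a=19^2·(≡9), b=19^3·(≡7) mod 19; (9|19)=+1, (7|19)=+1; (−1)^{2·3·9}·(+1)^3·(+1)^2 = +1.
v=17: a=17^2·(≡15), b=17^4·(≡8) mod 17; (15|17)=+1, (8|17)=+1; (−1)^{2·4·8}·(+1)^4·(+1)^2 = +1.
v=∞: -2 < 0 and 42978 > 0  ⇒  (a,b)_∞ = +1.
|Ram(-2, 42978)| = 2, even; anisotropic at {13, 29}.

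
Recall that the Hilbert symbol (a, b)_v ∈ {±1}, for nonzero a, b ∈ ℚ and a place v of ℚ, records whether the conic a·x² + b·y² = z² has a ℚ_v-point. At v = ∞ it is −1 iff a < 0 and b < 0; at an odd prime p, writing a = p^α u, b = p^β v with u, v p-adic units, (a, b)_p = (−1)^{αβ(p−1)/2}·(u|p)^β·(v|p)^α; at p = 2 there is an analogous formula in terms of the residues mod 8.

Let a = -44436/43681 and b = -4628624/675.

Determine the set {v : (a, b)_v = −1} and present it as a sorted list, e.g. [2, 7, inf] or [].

Mod squares: a ≡ -21, b ≡ -3003. Check v ∈ {∞, 2, 3, 5, 7, 11, 13, 17, 19, 23}.
v=13: a=13^0·(≡11), b=13^1·(≡4) mod 13; (11|13)=-1, (4|13)=+1; (−1)^{0·1·6}·(-1)^1·(+1)^0 = -1.
v=5: a=5^0·(≡4), b=5^-2·(≡3) mod 5; (4|5)=+1, (3|5)=-1; (−1)^{0·-2·2}·(+1)^-2·(-1)^0 = +1.
v=11: a=11^-2·(≡9), b=11^1·(≡8) mod 11; (9|11)=+1, (8|11)=-1; (−1)^{-2·1·5}·(+1)^1·(-1)^-2 = +1.
v=17: a=17^0·(≡13), b=17^2·(≡14) mod 17; (13|17)=+1, (14|17)=-1; (−1)^{0·2·8}·(+1)^2·(-1)^0 = +1.
v=3: a=3^1·(≡2), b=3^-3·(≡1) mod 3; (2|3)=-1, (1|3)=+1; (−1)^{1·-3·1}·(-1)^-3·(+1)^1 = +1.
v=2: v_2(a)=2, v_2(b)=4; units ≡ 3, 5 (mod 8); ε·ε+αω+βω = 1·0+2·1+4·1 ≡ 0  ⇒  (a,b)_2 = +1.
v=23: a=23^2·(≡2), b=23^0·(≡10) mod 23; (2|23)=+1, (10|23)=-1; (−1)^{2·0·11}·(+1)^0·(-1)^2 = +1.
v=7: a=7^1·(≡1), b=7^1·(≡3) mod 7; (1|7)=+1, (3|7)=-1; (−1)^{1·1·3}·(+1)^1·(-1)^1 = +1.
v=∞: -21 < 0 and -3003 < 0  ⇒  (a,b)_∞ = -1.
v=19: a=19^-2·(≡17), b=19^0·(≡8) mod 19; (17|19)=+1, (8|19)=-1; (−1)^{-2·0·9}·(+1)^0·(-1)^-2 = +1.
Ram(-21, -3003) = {13, ∞}; no ℚ_13-point on the conic.

[13, inf]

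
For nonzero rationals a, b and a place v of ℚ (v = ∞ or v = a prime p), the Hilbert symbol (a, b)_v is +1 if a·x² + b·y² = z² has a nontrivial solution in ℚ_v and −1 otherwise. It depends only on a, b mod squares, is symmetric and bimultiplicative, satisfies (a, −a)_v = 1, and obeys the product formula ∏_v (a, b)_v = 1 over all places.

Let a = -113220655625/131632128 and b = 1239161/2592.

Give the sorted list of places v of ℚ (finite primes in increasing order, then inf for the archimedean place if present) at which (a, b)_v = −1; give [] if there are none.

(a, b) ≡ (-627, 418) mod (ℚ^×)²; places V = {2, 3, 5, 7, 11, 19, 23, ∞}.
(a,b)_7: α=4, u≡3; β=2, v≡6 (mod 7); (3|7)=-1, (6|7)=-1; sign (−1)^0·-1^2·-1^4 = +1.
(a,b)_∞: sgn(-627)=−, sgn(418)=+, so +1.
(a,b)_3: α=-5, u≡1; β=-4, v≡1 (mod 3); (1|3)=+1, (1|3)=+1; sign (−1)^0·+1^-4·+1^-5 = +1.
(a,b)_19: α=3, u≡11; β=1, v≡18 (mod 19); (11|19)=+1, (18|19)=-1; sign (−1)^1·+1^1·-1^3 = +1.
(a,b)_23: α=-2, u≡5; β=0, v≡8 (mod 23); (5|23)=-1, (8|23)=+1; sign (−1)^0·-1^0·+1^-2 = +1.
(a,b)_11: α=1, u≡3; β=3, v≡1 (mod 11); (3|11)=+1, (1|11)=+1; sign (−1)^1·+1^3·+1^1 = -1.
(a,b)_5: α=4, u≡2; β=0, v≡3 (mod 5); (2|5)=-1, (3|5)=-1; sign (−1)^0·-1^0·-1^4 = +1.
(a,b)_2: α=-10, β=-5; u≡5, v≡1 (mod 8); ε(u)ε(v)=0·0, αω(v)=-10·0, βω(u)=-5·1; sum ≡ 1  ⇒  -1.
(-627, 418 / ℚ) ramifies at {2, 11}: a division algebra.

[2, 11]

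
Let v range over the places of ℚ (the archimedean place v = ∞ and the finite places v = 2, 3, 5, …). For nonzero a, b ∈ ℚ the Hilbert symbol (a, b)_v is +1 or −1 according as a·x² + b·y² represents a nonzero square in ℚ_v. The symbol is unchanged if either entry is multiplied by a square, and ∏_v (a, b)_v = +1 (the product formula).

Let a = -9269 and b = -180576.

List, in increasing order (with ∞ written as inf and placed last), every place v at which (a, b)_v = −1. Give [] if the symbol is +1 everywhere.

[2, 13, 19, 23, 31, inf]

Mod squares: a ≡ -9269, b ≡ -1254. Check v ∈ {∞, 2, 3, 11, 13, 19, 23, 31}.
v=∞: -9269 < 0 and -1254 < 0  ⇒  (a,b)_∞ = -1.
v=31: a=31^1·(≡11), b=31^0·(≡30) mod 31; (11|31)=-1, (30|31)=-1; (−1)^{1·0·15}·(-1)^0·(-1)^1 = -1.
v=13: a=13^1·(≡2), b=13^0·(≡7) mod 13; (2|13)=-1, (7|13)=-1; (−1)^{1·0·6}·(-1)^0·(-1)^1 = -1.
v=2: v_2(a)=0, v_2(b)=5; units ≡ 3, 5 (mod 8); ε·ε+αω+βω = 1·0+0·1+5·1 ≡ 1  ⇒  (a,b)_2 = -1.
v=11: a=11^0·(≡4), b=11^1·(≡7) mod 11; (4|11)=+1, (7|11)=-1; (−1)^{0·1·5}·(+1)^1·(-1)^0 = +1.
v=23: a=23^1·(≡11), b=23^0·(≡20) mod 23; (11|23)=-1, (20|23)=-1; (−1)^{1·0·11}·(-1)^0·(-1)^1 = -1.
v=3: a=3^0·(≡1), b=3^3·(≡2) mod 3; (1|3)=+1, (2|3)=-1; (−1)^{0·3·1}·(+1)^3·(-1)^0 = +1.
v=19: a=19^0·(≡3), b=19^1·(≡15) mod 19; (3|19)=-1, (15|19)=-1; (−1)^{0·1·9}·(-1)^1·(-1)^0 = -1.
Ram(-9269, -1254) = {2, 13, 19, 23, 31, ∞}; no ℚ_2-point on the conic.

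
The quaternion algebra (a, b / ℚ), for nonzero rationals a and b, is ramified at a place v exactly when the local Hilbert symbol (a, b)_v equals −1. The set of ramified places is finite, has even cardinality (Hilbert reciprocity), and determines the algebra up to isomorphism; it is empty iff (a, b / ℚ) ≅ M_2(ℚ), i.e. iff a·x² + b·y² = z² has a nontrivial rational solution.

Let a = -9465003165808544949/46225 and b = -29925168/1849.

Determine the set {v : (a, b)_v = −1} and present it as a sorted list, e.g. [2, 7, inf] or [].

(a, b) ≡ (-254541, -11067) mod (ℚ^×)²; places V = {2, 3, 5, 7, 13, 17, 19, 23, 29, 31, 43, ∞}.
(a,b)_19: α=2, u≡13; β=0, v≡10 (mod 19); (13|19)=-1, (10|19)=-1; sign (−1)^0·-1^0·-1^2 = +1.
(a,b)_23: α=1, u≡22; β=0, v≡7 (mod 23); (22|23)=-1, (7|23)=-1; sign (−1)^0·-1^0·-1^1 = -1.
(a,b)_3: α=3, u≡2; β=1, v≡1 (mod 3); (2|3)=-1, (1|3)=+1; sign (−1)^1·-1^1·+1^3 = +1.
(a,b)_2: α=0, β=4; u≡3, v≡5 (mod 8); ε(u)ε(v)=1·0, αω(v)=0·1, βω(u)=4·1; sum ≡ 0  ⇒  +1.
(a,b)_∞: sgn(-254541)=−, sgn(-11067)=−, so -1.
(a,b)_31: α=3, u≡20; β=1, v≡13 (mod 31); (20|31)=+1, (13|31)=-1; sign (−1)^1·+1^1·-1^3 = +1.
(a,b)_17: α=3, u≡2; β=1, v≡14 (mod 17); (2|17)=+1, (14|17)=-1; sign (−1)^0·+1^1·-1^3 = -1.
(a,b)_13: α=0, u≡12; β=2, v≡9 (mod 13); (12|13)=+1, (9|13)=+1; sign (−1)^0·+1^2·+1^0 = +1.
(a,b)_43: α=-2, u≡30; β=-2, v≡37 (mod 43); (30|43)=-1, (37|43)=-1; sign (−1)^0·-1^-2·-1^-2 = +1.
(a,b)_5: α=-2, u≡4; β=0, v≡3 (mod 5); (4|5)=+1, (3|5)=-1; sign (−1)^0·+1^0·-1^-2 = +1.
(a,b)_29: α=2, u≡27; β=0, v≡18 (mod 29); (27|29)=-1, (18|29)=-1; sign (−1)^0·-1^0·-1^2 = +1.
(a,b)_7: α=3, u≡2; β=1, v≡2 (mod 7); (2|7)=+1, (2|7)=+1; sign (−1)^1·+1^1·+1^3 = -1.
Ram(-254541, -11067) = {7, 17, 23, ∞}; no ℚ_7-point on the conic.

[7, 17, 23, inf]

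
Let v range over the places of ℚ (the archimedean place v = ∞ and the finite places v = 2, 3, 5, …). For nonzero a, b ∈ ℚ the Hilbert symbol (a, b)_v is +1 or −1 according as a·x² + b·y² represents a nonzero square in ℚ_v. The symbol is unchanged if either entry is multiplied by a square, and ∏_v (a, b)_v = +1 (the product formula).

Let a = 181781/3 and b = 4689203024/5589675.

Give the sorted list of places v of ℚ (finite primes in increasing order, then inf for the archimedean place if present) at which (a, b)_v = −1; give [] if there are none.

Mod squares: a ≡ 1887, b ≡ 87. Check v ∈ {∞, 2, 3, 5, 7, 11, 13, 17, 29, 37}.
v=∞: 1887 > 0 and 87 > 0  ⇒  (a,b)_∞ = +1.
v=7: a=7^0·(≡4), b=7^-2·(≡3) mod 7; (4|7)=+1, (3|7)=-1; (−1)^{0·-2·3}·(+1)^-2·(-1)^0 = +1.
v=29: a=29^0·(≡3), b=29^1·(≡26) mod 29; (3|29)=-1, (26|29)=-1; (−1)^{0·1·14}·(-1)^1·(-1)^0 = -1.
v=17: a=17^3·(≡1), b=17^4·(≡16) mod 17; (1|17)=+1, (16|17)=+1; (−1)^{3·4·8}·(+1)^4·(+1)^3 = +1.
v=3: a=3^-1·(≡2), b=3^-3·(≡2) mod 3; (2|3)=-1, (2|3)=-1; (−1)^{-1·-3·1}·(-1)^-3·(-1)^-1 = -1.
v=2: v_2(a)=0, v_2(b)=4; units ≡ 7, 7 (mod 8); ε·ε+αω+βω = 1·1+0·0+4·0 ≡ 1  ⇒  (a,b)_2 = -1.
v=37: a=37^1·(≡22), b=37^0·(≡13) mod 37; (22|37)=-1, (13|37)=-1; (−1)^{1·0·18}·(-1)^0·(-1)^1 = -1.
v=13: a=13^0·(≡5), b=13^-2·(≡4) mod 13; (5|13)=-1, (4|13)=+1; (−1)^{0·-2·6}·(-1)^-2·(+1)^0 = +1.
v=5: a=5^0·(≡2), b=5^-2·(≡2) mod 5; (2|5)=-1, (2|5)=-1; (−1)^{0·-2·2}·(-1)^-2·(-1)^0 = +1.
v=11: a=11^0·(≡2), b=11^2·(≡6) mod 11; (2|11)=-1, (6|11)=-1; (−1)^{0·2·5}·(-1)^2·(-1)^0 = +1.
|Ram(1887, 87)| = 4, even; anisotropic at {2, 3, 29, 37}.

[2, 3, 29, 37]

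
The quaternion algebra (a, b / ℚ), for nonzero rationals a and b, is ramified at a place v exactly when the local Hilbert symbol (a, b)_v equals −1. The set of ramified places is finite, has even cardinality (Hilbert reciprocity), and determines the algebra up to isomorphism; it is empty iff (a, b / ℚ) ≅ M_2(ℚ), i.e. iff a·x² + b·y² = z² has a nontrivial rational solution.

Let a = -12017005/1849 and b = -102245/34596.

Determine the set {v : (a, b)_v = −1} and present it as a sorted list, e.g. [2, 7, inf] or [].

[2, 11, 13, inf]

(a, b) ≡ (-5005, -5) mod (ℚ^×)²; places V = {2, 3, 5, 7, 11, 13, 31, 43, ∞}.
(a,b)_13: α=1, u≡2; β=2, v≡2 (mod 13); (2|13)=-1, (2|13)=-1; sign (−1)^0·-1^2·-1^1 = -1.
(a,b)_2: α=0, β=-2; u≡3, v≡3 (mod 8); ε(u)ε(v)=1·1, αω(v)=0·1, βω(u)=-2·1; sum ≡ 1  ⇒  -1.
(a,b)_5: α=1, u≡1; β=1, v≡1 (mod 5); (1|5)=+1, (1|5)=+1; sign (−1)^0·+1^1·+1^1 = +1.
(a,b)_3: α=0, u≡2; β=-2, v≡1 (mod 3); (2|3)=-1, (1|3)=+1; sign (−1)^0·-1^-2·+1^0 = +1.
(a,b)_11: α=1, u≡10; β=2, v≡2 (mod 11); (10|11)=-1, (2|11)=-1; sign (−1)^0·-1^2·-1^1 = -1.
(a,b)_∞: sgn(-5005)=−, sgn(-5)=−, so -1.
(a,b)_43: α=-2, u≡33; β=0, v≡38 (mod 43); (33|43)=-1, (38|43)=+1; sign (−1)^0·-1^0·+1^-2 = +1.
(a,b)_7: α=5, u≡6; β=0, v≡2 (mod 7); (6|7)=-1, (2|7)=+1; sign (−1)^0·-1^0·+1^5 = +1.
(a,b)_31: α=0, u≡15; β=-2, v≡11 (mod 31); (15|31)=-1, (11|31)=-1; sign (−1)^0·-1^-2·-1^0 = +1.
(-5005, -5 / ℚ) ramifies at {2, 11, 13, ∞}: a division algebra.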